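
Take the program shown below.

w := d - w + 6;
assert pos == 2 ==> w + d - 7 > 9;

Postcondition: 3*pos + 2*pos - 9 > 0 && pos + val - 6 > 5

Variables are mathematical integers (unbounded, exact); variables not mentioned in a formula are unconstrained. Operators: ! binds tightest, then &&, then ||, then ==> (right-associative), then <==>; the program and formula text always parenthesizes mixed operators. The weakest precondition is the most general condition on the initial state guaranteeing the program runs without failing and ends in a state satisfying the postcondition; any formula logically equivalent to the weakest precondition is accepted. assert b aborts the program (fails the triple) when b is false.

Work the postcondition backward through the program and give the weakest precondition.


Working backward. After the program, the postcondition 3*pos + 2*pos - 9 > 0 && pos + val - 6 > 5 must hold; in canonical form it is 5*pos > 9 && pos + val > 11.
Before assert pos == 2 ==> w + d - 7 > 9: (pos == 2 ==> d + w > 16) && 5*pos > 9 && pos + val > 11
Before w := d - w + 6: (pos == 2 ==> 2*d > w + 10) && 5*pos > 9 && pos + val > 11
Answer: WP = (pos == 2 ==> 2*d > w + 10) && 5*pos > 9 && pos + val > 11


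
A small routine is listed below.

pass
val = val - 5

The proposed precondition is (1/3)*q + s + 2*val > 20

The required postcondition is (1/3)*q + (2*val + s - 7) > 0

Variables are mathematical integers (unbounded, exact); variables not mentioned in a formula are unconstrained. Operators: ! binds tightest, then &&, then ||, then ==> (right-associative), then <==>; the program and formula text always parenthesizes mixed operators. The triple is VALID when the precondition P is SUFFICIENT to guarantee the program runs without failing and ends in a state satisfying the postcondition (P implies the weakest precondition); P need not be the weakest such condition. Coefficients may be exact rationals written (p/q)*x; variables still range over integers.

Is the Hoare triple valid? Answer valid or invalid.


Working backward. After the program, the postcondition (1/3)*q + (2*val + s - 7) > 0 must hold; in canonical form it is (1/3)*q + s + 2*val > 7.
Before val := val - 5: (1/3)*q + s + 2*val > 17
Before skip: (1/3)*q + s + 2*val > 17
The weakest precondition is (1/3)*q + s + 2*val > 17.
Check whether (1/3)*q + s + 2*val > 20 implies it.
Every state satisfying the precondition satisfies the weakest precondition: the implication holds.
Answer: valid


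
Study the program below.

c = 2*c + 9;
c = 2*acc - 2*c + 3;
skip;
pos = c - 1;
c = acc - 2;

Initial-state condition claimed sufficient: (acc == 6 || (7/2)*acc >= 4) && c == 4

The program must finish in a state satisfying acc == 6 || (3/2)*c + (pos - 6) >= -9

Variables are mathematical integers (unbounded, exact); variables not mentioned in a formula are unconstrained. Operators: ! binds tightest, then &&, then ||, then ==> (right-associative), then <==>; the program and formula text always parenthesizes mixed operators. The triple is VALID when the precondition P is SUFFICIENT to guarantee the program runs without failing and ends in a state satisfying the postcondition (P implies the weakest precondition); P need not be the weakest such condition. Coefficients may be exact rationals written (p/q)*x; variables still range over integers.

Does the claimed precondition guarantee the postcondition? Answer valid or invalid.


Working backward. After the program, the postcondition acc == 6 || (3/2)*c + (pos - 6) >= -9 must hold; in canonical form it is acc == 6 || (3/2)*c + pos >= -3.
Before c := acc - 2: acc == 6 || (3/2)*acc + pos >= 0
Before pos := c - 1: acc == 6 || (3/2)*acc + c >= 1
Before skip: acc == 6 || (3/2)*acc + c >= 1
Before c := 2*acc - 2*c + 3: acc == 6 || (7/2)*acc >= 2*c - 2
Before c := 2*c + 9: acc == 6 || (7/2)*acc >= 4*c + 16
The weakest precondition is acc == 6 || (7/2)*acc >= 4*c + 16.
Check whether (acc == 6 || (7/2)*acc >= 4) && c == 4 implies it.
Countermodel: at the initial state acc = 2, c = 4, the precondition holds but the weakest precondition fails.
Answer: invalid


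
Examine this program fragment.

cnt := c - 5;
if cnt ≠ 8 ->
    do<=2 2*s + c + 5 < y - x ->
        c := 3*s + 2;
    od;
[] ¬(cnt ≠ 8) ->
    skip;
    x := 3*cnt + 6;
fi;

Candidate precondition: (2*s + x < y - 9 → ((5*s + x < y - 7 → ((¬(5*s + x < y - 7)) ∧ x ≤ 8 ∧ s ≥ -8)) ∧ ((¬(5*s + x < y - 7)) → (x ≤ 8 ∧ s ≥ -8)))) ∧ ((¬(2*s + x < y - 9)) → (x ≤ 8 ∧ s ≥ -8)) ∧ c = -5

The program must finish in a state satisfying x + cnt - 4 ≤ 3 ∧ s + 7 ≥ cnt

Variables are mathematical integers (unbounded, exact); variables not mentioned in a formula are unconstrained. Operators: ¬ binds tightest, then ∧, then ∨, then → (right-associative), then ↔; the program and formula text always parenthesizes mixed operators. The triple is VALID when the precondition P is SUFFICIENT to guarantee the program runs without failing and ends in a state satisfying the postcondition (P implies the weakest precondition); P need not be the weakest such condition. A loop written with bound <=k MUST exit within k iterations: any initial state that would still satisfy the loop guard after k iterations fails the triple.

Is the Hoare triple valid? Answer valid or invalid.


Working backward. After the program, the postcondition x + cnt - 4 ≤ 3 ∧ s + 7 ≥ cnt must hold; in canonical form it is cnt + x ≤ 7 ∧ s ≥ cnt - 7.
Then branch requires (c + 2*s + x < y - 5 → ((5*s + x < y - 7 → ((¬(5*s + x < y - 7)) ∧ cnt + x ≤ 7 ∧ s ≥ cnt - 7)) ∧ ((¬(5*s + x < y - 7)) → (cnt + x ≤ 7 ∧ s ≥ cnt - 7)))) ∧ ((¬(c + 2*s + x < y - 5)) → (cnt + x ≤ 7 ∧ s ≥ cnt - 7)); else branch requires 4*cnt ≤ 1 ∧ s ≥ cnt - 7.
Before the if: (cnt ≠ 8 → ((c + 2*s + x < y - 5 → ((5*s + x < y - 7 → ((¬(5*s + x < y - 7)) ∧ cnt + x ≤ 7 ∧ s ≥ cnt - 7)) ∧ ((¬(5*s + x < y - 7)) → (cnt + x ≤ 7 ∧ s ≥ cnt - 7)))) ∧ ((¬(c + 2*s + x < y - 5)) → (cnt + x ≤ 7 ∧ s ≥ cnt - 7)))) ∧ ((¬(cnt ≠ 8)) → (4*cnt ≤ 1 ∧ s ≥ cnt - 7))
Before cnt := c - 5: (c ≠ 13 → ((c + 2*s + x < y - 5 → ((5*s + x < y - 7 → ((¬(5*s + x < y - 7)) ∧ c + x ≤ 12 ∧ s ≥ c - 12)) ∧ ((¬(5*s + x < y - 7)) → (c + x ≤ 12 ∧ s ≥ c - 12)))) ∧ ((¬(c + 2*s + x < y - 5)) → (c + x ≤ 12 ∧ s ≥ c - 12)))) ∧ ((¬(c ≠ 13)) → (4*c ≤ 21 ∧ s ≥ c - 12))
The weakest precondition is (c ≠ 13 → ((c + 2*s + x < y - 5 → ((5*s + x < y - 7 → ((¬(5*s + x < y - 7)) ∧ c + x ≤ 12 ∧ s ≥ c - 12)) ∧ ((¬(5*s + x < y - 7)) → (c + x ≤ 12 ∧ s ≥ c - 12)))) ∧ ((¬(c + 2*s + x < y - 5)) → (c + x ≤ 12 ∧ s ≥ c - 12)))) ∧ ((¬(c ≠ 13)) → (4*c ≤ 21 ∧ s ≥ c - 12)).
Check whether (2*s + x < y - 9 → ((5*s + x < y - 7 → ((¬(5*s + x < y - 7)) ∧ x ≤ 8 ∧ s ≥ -8)) ∧ ((¬(5*s + x < y - 7)) → (x ≤ 8 ∧ s ≥ -8)))) ∧ ((¬(2*s + x < y - 9)) → (x ≤ 8 ∧ s ≥ -8)) ∧ c = -5 implies it.
Countermodel: at the initial state c = -5, s = -2, x = 0, y = -2, the precondition holds but the weakest precondition fails.
Answer: invalid


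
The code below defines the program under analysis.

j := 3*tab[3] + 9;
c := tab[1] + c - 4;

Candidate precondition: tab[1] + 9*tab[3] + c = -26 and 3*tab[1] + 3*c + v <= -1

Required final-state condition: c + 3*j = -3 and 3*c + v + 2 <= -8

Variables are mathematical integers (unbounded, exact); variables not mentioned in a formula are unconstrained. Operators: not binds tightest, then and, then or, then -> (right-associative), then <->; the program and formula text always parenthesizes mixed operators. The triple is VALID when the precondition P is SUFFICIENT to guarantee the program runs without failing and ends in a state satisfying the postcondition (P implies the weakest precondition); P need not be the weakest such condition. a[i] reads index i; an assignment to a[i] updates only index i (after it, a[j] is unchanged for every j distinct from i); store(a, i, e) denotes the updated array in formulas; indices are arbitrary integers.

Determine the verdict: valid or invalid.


Working backward. After the program, the postcondition c + 3*j = -3 and 3*c + v + 2 <= -8 must hold; in canonical form it is c + 3*j = -3 and 3*c + v <= -10.
Before c := tab[1] + c - 4: tab[1] + c + 3*j = 1 and 3*tab[1] + 3*c + v <= 2
Before j := 3*tab[3] + 9: tab[1] + 9*tab[3] + c = -26 and 3*tab[1] + 3*c + v <= 2
The weakest precondition is tab[1] + 9*tab[3] + c = -26 and 3*tab[1] + 3*c + v <= 2.
Check whether tab[1] + 9*tab[3] + c = -26 and 3*tab[1] + 3*c + v <= -1 implies it.
Every state satisfying the precondition satisfies the weakest precondition: the implication holds.
Answer: valid


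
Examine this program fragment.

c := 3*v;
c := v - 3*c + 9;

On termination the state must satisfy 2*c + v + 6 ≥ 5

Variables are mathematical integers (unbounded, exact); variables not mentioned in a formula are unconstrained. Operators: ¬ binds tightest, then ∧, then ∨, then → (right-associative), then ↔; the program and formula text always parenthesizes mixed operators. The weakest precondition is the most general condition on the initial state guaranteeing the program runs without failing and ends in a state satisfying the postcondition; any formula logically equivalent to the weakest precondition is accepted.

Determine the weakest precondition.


Working backward. After the program, the postcondition 2*c + v + 6 ≥ 5 must hold; in canonical form it is 2*c + v ≥ -1.
Before c := v - 3*c + 9: 3*v ≥ 6*c - 19
Before c := 3*v: 15*v ≤ 19
Answer: WP = 15*v ≤ 19


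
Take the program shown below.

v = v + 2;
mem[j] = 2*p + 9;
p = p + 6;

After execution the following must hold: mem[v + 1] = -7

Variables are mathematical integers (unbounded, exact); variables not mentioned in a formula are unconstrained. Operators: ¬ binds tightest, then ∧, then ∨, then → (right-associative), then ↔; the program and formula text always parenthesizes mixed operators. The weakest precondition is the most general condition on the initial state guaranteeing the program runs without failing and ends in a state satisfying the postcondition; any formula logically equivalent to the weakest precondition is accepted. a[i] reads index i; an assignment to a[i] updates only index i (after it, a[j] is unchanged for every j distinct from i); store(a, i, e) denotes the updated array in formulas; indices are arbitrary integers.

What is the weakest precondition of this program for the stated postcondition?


Working backward. After the program, mem[v + 1] = -7 must hold.
Before p := p + 6: mem[v + 1] = -7
Before mem[j] := 2*p + 9: store(mem, j, 2*p + 9)[v + 1] = -7
Before v := v + 2: store(mem, j, 2*p + 9)[v + 3] = -7
Answer: WP = store(mem, j, 2*p + 9)[v + 3] = -7


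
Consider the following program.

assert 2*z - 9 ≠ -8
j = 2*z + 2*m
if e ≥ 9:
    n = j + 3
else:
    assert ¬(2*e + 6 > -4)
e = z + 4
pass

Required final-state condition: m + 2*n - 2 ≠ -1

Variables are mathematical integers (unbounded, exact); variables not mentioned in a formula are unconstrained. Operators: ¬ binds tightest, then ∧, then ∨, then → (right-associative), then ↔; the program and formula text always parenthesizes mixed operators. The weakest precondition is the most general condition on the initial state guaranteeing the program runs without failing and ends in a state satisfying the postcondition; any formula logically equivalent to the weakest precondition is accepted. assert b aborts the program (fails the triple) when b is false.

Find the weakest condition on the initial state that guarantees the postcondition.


Working backward. After the program, the postcondition m + 2*n - 2 ≠ -1 must hold; in canonical form it is m + 2*n ≠ 1.
Before skip: m + 2*n ≠ 1
Before e := z + 4: m + 2*n ≠ 1
Then branch requires 2*j + m ≠ -5; else branch requires (¬(2*e > -10)) ∧ m + 2*n ≠ 1.
Before the if: (e ≥ 9 → 2*j + m ≠ -5) ∧ ((¬(e ≥ 9)) → ((¬(2*e > -10)) ∧ m + 2*n ≠ 1))
Before j := 2*z + 2*m: (e ≥ 9 → 5*m + 4*z ≠ -5) ∧ ((¬(e ≥ 9)) → ((¬(2*e > -10)) ∧ m + 2*n ≠ 1))
Before assert 2*z - 9 ≠ -8: 2*z ≠ 1 ∧ (e ≥ 9 → 5*m + 4*z ≠ -5) ∧ ((¬(e ≥ 9)) → ((¬(2*e > -10)) ∧ m + 2*n ≠ 1))
Answer: WP = 2*z ≠ 1 ∧ (e ≥ 9 → 5*m + 4*z ≠ -5) ∧ ((¬(e ≥ 9)) → ((¬(2*e > -10)) ∧ m + 2*n ≠ 1))


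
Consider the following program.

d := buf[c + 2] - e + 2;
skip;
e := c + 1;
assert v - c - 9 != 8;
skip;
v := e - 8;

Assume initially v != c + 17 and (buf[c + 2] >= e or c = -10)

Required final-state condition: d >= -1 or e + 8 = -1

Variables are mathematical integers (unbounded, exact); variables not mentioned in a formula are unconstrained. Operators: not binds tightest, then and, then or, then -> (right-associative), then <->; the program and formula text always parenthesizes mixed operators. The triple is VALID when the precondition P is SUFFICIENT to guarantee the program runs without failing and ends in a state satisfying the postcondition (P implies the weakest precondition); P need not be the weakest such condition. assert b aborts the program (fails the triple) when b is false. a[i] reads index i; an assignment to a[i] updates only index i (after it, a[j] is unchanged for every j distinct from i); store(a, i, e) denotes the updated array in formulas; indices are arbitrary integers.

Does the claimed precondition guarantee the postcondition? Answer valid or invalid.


Working backward. After the program, the postcondition d >= -1 or e + 8 = -1 must hold; in canonical form it is d >= -1 or e = -9.
Before v := e - 8: d >= -1 or e = -9
Before skip: d >= -1 or e = -9
Before assert v - c - 9 != 8: v != c + 17 and (d >= -1 or e = -9)
Before e := c + 1: v != c + 17 and (d >= -1 or c = -10)
Before skip: v != c + 17 and (d >= -1 or c = -10)
Before d := buf[c + 2] - e + 2: v != c + 17 and (buf[c + 2] >= e - 3 or c = -10)
The weakest precondition is v != c + 17 and (buf[c + 2] >= e - 3 or c = -10).
Check whether v != c + 17 and (buf[c + 2] >= e or c = -10) implies it.
Every state satisfying the precondition satisfies the weakest precondition: the implication holds.
Answer: valid


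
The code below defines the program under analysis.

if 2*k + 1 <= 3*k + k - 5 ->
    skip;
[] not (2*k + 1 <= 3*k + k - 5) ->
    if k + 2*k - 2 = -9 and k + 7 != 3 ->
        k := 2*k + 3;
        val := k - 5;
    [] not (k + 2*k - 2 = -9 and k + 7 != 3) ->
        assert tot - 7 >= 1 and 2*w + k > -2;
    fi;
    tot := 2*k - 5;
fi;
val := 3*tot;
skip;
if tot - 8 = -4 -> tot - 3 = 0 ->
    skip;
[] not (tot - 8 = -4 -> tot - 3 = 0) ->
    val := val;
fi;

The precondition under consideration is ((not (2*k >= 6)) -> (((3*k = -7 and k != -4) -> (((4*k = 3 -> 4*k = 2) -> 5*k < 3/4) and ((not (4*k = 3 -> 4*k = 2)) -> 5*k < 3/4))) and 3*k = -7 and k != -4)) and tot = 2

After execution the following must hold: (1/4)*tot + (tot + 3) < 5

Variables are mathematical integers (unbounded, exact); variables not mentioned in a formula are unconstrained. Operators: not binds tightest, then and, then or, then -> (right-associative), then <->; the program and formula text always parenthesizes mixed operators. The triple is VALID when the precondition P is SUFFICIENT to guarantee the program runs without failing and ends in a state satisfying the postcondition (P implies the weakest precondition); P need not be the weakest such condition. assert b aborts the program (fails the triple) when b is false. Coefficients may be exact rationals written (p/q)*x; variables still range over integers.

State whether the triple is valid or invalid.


Working backward. After the program, the postcondition (1/4)*tot + (tot + 3) < 5 must hold; in canonical form it is (5/4)*tot < 2.
Then branch requires (5/4)*tot < 2; else branch requires (5/4)*tot < 2.
Before the if: ((tot = 4 -> tot = 3) -> (5/4)*tot < 2) and ((not (tot = 4 -> tot = 3)) -> (5/4)*tot < 2)
Before skip: ((tot = 4 -> tot = 3) -> (5/4)*tot < 2) and ((not (tot = 4 -> tot = 3)) -> (5/4)*tot < 2)
Before val := 3*tot: ((tot = 4 -> tot = 3) -> (5/4)*tot < 2) and ((not (tot = 4 -> tot = 3)) -> (5/4)*tot < 2)
Then branch requires ((tot = 4 -> tot = 3) -> (5/4)*tot < 2) and ((not (tot = 4 -> tot = 3)) -> (5/4)*tot < 2); else branch requires ((3*k = -7 and k != -4) -> (((4*k = 3 -> 4*k = 2) -> 5*k < 3/4) and ((not (4*k = 3 -> 4*k = 2)) -> 5*k < 3/4))) and ((not (3*k = -7 and k != -4)) -> (tot >= 8 and k + 2*w > -2 and ((2*k = 9 -> 2*k = 8) -> (5/2)*k < 33/4) and ((not (2*k = 9 -> 2*k = 8)) -> (5/2)*k < 33/4))).
Before the if: (2*k >= 6 -> (((tot = 4 -> tot = 3) -> (5/4)*tot < 2) and ((not (tot = 4 -> tot = 3)) -> (5/4)*tot < 2))) and ((not (2*k >= 6)) -> (((3*k = -7 and k != -4) -> (((4*k = 3 -> 4*k = 2) -> 5*k < 3/4) and ((not (4*k = 3 -> 4*k = 2)) -> 5*k < 3/4))) and ((not (3*k = -7 and k != -4)) -> (tot >= 8 and k + 2*w > -2 and ((2*k = 9 -> 2*k = 8) -> (5/2)*k < 33/4) and ((not (2*k = 9 -> 2*k = 8)) -> (5/2)*k < 33/4)))))
The weakest precondition is (2*k >= 6 -> (((tot = 4 -> tot = 3) -> (5/4)*tot < 2) and ((not (tot = 4 -> tot = 3)) -> (5/4)*tot < 2))) and ((not (2*k >= 6)) -> (((3*k = -7 and k != -4) -> (((4*k = 3 -> 4*k = 2) -> 5*k < 3/4) and ((not (4*k = 3 -> 4*k = 2)) -> 5*k < 3/4))) and ((not (3*k = -7 and k != -4)) -> (tot >= 8 and k + 2*w > -2 and ((2*k = 9 -> 2*k = 8) -> (5/2)*k < 33/4) and ((not (2*k = 9 -> 2*k = 8)) -> (5/2)*k < 33/4))))).
Check whether ((not (2*k >= 6)) -> (((3*k = -7 and k != -4) -> (((4*k = 3 -> 4*k = 2) -> 5*k < 3/4) and ((not (4*k = 3 -> 4*k = 2)) -> 5*k < 3/4))) and 3*k = -7 and k != -4)) and tot = 2 implies it.
Countermodel: at the initial state k = 3, tot = 2, w = 0, the precondition holds but the weakest precondition fails.
Answer: invalid


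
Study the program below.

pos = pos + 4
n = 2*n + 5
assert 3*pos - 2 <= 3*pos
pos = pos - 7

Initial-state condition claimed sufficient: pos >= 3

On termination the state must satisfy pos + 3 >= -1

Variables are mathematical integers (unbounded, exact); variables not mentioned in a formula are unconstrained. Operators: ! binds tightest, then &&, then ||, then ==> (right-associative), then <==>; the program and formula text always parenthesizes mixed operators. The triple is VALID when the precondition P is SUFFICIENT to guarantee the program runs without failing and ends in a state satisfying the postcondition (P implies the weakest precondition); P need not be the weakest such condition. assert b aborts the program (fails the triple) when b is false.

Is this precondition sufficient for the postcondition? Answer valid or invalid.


Working backward. After the program, the postcondition pos + 3 >= -1 must hold; in canonical form it is pos >= -4.
Before pos := pos - 7: pos >= 3
Before assert 3*pos - 2 <= 3*pos: pos >= 3
Before n := 2*n + 5: pos >= 3
Before pos := pos + 4: pos >= -1
The weakest precondition is pos >= -1.
Check whether pos >= 3 implies it.
Every state satisfying the precondition satisfies the weakest precondition: the implication holds.
Answer: valid


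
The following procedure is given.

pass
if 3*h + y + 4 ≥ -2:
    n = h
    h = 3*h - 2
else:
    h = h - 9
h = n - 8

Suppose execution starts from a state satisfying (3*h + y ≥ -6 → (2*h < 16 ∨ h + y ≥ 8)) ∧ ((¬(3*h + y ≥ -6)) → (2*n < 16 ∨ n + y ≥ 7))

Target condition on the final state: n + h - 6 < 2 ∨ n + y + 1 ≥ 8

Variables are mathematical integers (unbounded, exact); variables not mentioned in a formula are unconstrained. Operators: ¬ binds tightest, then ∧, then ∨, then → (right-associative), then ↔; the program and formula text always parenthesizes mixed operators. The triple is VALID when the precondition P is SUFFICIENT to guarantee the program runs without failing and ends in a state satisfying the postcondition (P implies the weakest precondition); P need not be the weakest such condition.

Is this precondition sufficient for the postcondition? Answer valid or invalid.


Working backward. After the program, the postcondition n + h - 6 < 2 ∨ n + y + 1 ≥ 8 must hold; in canonical form it is h + n < 8 ∨ n + y ≥ 7.
Before h := n - 8: 2*n < 16 ∨ n + y ≥ 7
Then branch requires 2*h < 16 ∨ h + y ≥ 7; else branch requires 2*n < 16 ∨ n + y ≥ 7.
Before the if: (3*h + y ≥ -6 → (2*h < 16 ∨ h + y ≥ 7)) ∧ ((¬(3*h + y ≥ -6)) → (2*n < 16 ∨ n + y ≥ 7))
Before skip: (3*h + y ≥ -6 → (2*h < 16 ∨ h + y ≥ 7)) ∧ ((¬(3*h + y ≥ -6)) → (2*n < 16 ∨ n + y ≥ 7))
The weakest precondition is (3*h + y ≥ -6 → (2*h < 16 ∨ h + y ≥ 7)) ∧ ((¬(3*h + y ≥ -6)) → (2*n < 16 ∨ n + y ≥ 7)).
Check whether (3*h + y ≥ -6 → (2*h < 16 ∨ h + y ≥ 8)) ∧ ((¬(3*h + y ≥ -6)) → (2*n < 16 ∨ n + y ≥ 7)) implies it.
Every state satisfying the precondition satisfies the weakest precondition: the implication holds.
Answer: valid


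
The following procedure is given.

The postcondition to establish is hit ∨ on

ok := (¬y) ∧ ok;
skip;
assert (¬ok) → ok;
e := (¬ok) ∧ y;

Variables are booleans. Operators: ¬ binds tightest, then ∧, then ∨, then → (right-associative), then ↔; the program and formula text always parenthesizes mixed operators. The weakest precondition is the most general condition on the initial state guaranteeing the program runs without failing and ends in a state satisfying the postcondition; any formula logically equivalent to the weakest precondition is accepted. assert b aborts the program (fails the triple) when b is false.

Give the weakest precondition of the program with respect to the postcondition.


Working backward. After the program, hit ∨ on must hold.
Before e := (¬ok) ∧ y: hit ∨ on
Before assert (¬ok) → ok: ((¬ok) → ok) ∧ (hit ∨ on)
Before skip: ((¬ok) → ok) ∧ (hit ∨ on)
Before ok := (¬y) ∧ ok: ((¬((¬y) ∧ ok)) → ((¬y) ∧ ok)) ∧ (hit ∨ on)
Answer: WP = ((¬((¬y) ∧ ok)) → ((¬y) ∧ ok)) ∧ (hit ∨ on)


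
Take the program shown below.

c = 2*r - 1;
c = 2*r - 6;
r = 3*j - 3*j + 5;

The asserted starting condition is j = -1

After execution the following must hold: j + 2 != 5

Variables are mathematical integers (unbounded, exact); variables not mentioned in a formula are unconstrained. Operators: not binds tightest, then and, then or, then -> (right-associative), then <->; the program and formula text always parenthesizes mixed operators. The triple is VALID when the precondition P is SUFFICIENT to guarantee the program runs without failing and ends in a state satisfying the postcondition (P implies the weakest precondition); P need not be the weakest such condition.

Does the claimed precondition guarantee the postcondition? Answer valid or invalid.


Working backward. After the program, the postcondition j + 2 != 5 must hold; in canonical form it is j != 3.
Before r := 3*j - 3*j + 5: j != 3
Before c := 2*r - 6: j != 3
Before c := 2*r - 1: j != 3
The weakest precondition is j != 3.
Check whether j = -1 implies it.
Every state satisfying the precondition satisfies the weakest precondition: the implication holds.
Answer: valid


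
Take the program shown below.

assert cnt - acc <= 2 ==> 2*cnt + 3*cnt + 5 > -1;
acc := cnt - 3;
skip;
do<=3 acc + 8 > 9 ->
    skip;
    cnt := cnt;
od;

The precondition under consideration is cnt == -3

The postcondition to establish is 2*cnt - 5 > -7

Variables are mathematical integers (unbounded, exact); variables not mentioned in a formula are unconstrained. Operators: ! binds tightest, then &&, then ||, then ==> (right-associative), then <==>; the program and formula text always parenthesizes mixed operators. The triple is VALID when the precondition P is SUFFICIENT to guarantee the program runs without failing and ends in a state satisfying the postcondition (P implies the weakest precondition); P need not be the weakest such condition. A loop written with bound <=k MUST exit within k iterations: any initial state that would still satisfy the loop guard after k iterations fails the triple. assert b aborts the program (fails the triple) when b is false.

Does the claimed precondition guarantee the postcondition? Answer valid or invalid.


Working backward. After the program, the postcondition 2*cnt - 5 > -7 must hold; in canonical form it is 2*cnt > -2.
Before the loop (bound <=3), unroll the exhaustion recursion (WP_0 = exit-now case; WP_j = one more guarded iteration, up to j = 3):
  WP_0: (!(acc > 1)) && 2*cnt > -2
  WP_1: (acc > 1 ==> ((!(acc > 1)) && 2*cnt > -2)) && ((!(acc > 1)) ==> 2*cnt > -2)
  WP_2: (acc > 1 ==> ((acc > 1 ==> ((!(acc > 1)) && 2*cnt > -2)) && ((!(acc > 1)) ==> 2*cnt > -2))) && ((!(acc > 1)) ==> 2*cnt > -2)
  WP_3: (acc > 1 ==> ((acc > 1 ==> ((acc > 1 ==> ((!(acc > 1)) && 2*cnt > -2)) && ((!(acc > 1)) ==> 2*cnt > -2))) && ((!(acc > 1)) ==> 2*cnt > -2))) && ((!(acc > 1)) ==> 2*cnt > -2)
So before the loop: (acc > 1 ==> ((acc > 1 ==> ((acc > 1 ==> ((!(acc > 1)) && 2*cnt > -2)) && ((!(acc > 1)) ==> 2*cnt > -2))) && ((!(acc > 1)) ==> 2*cnt > -2))) && ((!(acc > 1)) ==> 2*cnt > -2)
Before skip: (acc > 1 ==> ((acc > 1 ==> ((acc > 1 ==> ((!(acc > 1)) && 2*cnt > -2)) && ((!(acc > 1)) ==> 2*cnt > -2))) && ((!(acc > 1)) ==> 2*cnt > -2))) && ((!(acc > 1)) ==> 2*cnt > -2)
Before acc := cnt - 3: (cnt > 4 ==> ((cnt > 4 ==> ((cnt > 4 ==> ((!(cnt > 4)) && 2*cnt > -2)) && ((!(cnt > 4)) ==> 2*cnt > -2))) && ((!(cnt > 4)) ==> 2*cnt > -2))) && ((!(cnt > 4)) ==> 2*cnt > -2)
Before assert cnt - acc <= 2 ==> 2*cnt + 3*cnt + 5 > -1: (cnt <= acc + 2 ==> 5*cnt > -6) && (cnt > 4 ==> ((cnt > 4 ==> ((cnt > 4 ==> ((!(cnt > 4)) && 2*cnt > -2)) && ((!(cnt > 4)) ==> 2*cnt > -2))) && ((!(cnt > 4)) ==> 2*cnt > -2))) && ((!(cnt > 4)) ==> 2*cnt > -2)
The weakest precondition is (cnt <= acc + 2 ==> 5*cnt > -6) && (cnt > 4 ==> ((cnt > 4 ==> ((cnt > 4 ==> ((!(cnt > 4)) && 2*cnt > -2)) && ((!(cnt > 4)) ==> 2*cnt > -2))) && ((!(cnt > 4)) ==> 2*cnt > -2))) && ((!(cnt > 4)) ==> 2*cnt > -2).
Check whether cnt == -3 implies it.
Countermodel: at the initial state acc = 0, cnt = -3, the precondition holds but the weakest precondition fails.
Answer: invalid


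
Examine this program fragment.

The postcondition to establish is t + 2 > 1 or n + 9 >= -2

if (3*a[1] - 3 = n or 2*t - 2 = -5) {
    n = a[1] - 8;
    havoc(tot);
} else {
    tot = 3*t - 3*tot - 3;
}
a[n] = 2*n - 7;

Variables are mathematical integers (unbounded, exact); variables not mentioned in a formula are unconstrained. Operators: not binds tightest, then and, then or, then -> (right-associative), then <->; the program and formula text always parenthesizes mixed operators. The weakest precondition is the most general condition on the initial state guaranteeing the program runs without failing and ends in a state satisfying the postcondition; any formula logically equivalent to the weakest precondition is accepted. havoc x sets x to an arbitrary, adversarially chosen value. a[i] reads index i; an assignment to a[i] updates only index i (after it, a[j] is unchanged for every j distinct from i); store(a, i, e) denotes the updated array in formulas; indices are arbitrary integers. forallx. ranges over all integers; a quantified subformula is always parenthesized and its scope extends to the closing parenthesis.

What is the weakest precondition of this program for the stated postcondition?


Working backward. After the program, the postcondition t + 2 > 1 or n + 9 >= -2 must hold; in canonical form it is t > -1 or n >= -11.
Before a[n] := 2*n - 7: t > -1 or n >= -11
Then branch requires t > -1 or a[1] >= -3; else branch requires t > -1 or n >= -11.
Before the if: ((3*a[1] = n + 3 or 2*t = -3) -> (t > -1 or a[1] >= -3)) and ((not (3*a[1] = n + 3 or 2*t = -3)) -> (t > -1 or n >= -11))
Answer: WP = ((3*a[1] = n + 3 or 2*t = -3) -> (t > -1 or a[1] >= -3)) and ((not (3*a[1] = n + 3 or 2*t = -3)) -> (t > -1 or n >= -11))


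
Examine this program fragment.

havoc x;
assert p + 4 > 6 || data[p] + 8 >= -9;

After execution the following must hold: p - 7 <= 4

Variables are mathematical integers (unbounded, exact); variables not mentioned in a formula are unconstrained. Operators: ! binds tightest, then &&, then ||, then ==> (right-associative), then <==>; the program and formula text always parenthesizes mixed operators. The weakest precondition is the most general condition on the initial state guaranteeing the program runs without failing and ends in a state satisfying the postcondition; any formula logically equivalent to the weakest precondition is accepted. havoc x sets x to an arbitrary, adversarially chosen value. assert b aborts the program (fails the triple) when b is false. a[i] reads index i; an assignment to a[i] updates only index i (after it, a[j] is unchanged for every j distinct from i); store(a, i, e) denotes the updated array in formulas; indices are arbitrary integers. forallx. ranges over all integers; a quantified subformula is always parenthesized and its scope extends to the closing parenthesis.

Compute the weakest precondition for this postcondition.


Working backward. After the program, the postcondition p - 7 <= 4 must hold; in canonical form it is p <= 11.
Before assert p + 4 > 6 || data[p] + 8 >= -9: (p > 2 || data[p] >= -17) && p <= 11
Before havoc x: (p > 2 || data[p] >= -17) && p <= 11
Answer: WP = (p > 2 || data[p] >= -17) && p <= 11


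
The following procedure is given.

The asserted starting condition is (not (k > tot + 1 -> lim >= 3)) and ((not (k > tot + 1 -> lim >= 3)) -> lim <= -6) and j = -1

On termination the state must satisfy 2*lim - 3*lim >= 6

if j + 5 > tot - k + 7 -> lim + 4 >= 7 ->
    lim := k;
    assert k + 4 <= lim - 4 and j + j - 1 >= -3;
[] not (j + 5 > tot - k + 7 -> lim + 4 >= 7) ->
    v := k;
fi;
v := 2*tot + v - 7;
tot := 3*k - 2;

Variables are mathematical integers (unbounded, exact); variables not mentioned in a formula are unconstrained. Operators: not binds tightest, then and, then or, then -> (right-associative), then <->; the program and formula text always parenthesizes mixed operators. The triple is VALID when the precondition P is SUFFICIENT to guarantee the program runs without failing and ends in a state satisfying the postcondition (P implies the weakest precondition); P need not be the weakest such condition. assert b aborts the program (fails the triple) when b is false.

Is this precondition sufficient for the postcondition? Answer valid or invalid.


Working backward. After the program, the postcondition 2*lim - 3*lim >= 6 must hold; in canonical form it is lim <= -6.
Before tot := 3*k - 2: lim <= -6
Before v := 2*tot + v - 7: lim <= -6
Then branch requires false; else branch requires lim <= -6.
Before the if: (not (j + k > tot + 2 -> lim >= 3)) and ((not (j + k > tot + 2 -> lim >= 3)) -> lim <= -6)
The weakest precondition is (not (j + k > tot + 2 -> lim >= 3)) and ((not (j + k > tot + 2 -> lim >= 3)) -> lim <= -6).
Check whether (not (k > tot + 1 -> lim >= 3)) and ((not (k > tot + 1 -> lim >= 3)) -> lim <= -6) and j = -1 implies it.
Countermodel: at the initial state j = -1, k = 0, lim = -6, tot = -2, the precondition holds but the weakest precondition fails.
Answer: invalid


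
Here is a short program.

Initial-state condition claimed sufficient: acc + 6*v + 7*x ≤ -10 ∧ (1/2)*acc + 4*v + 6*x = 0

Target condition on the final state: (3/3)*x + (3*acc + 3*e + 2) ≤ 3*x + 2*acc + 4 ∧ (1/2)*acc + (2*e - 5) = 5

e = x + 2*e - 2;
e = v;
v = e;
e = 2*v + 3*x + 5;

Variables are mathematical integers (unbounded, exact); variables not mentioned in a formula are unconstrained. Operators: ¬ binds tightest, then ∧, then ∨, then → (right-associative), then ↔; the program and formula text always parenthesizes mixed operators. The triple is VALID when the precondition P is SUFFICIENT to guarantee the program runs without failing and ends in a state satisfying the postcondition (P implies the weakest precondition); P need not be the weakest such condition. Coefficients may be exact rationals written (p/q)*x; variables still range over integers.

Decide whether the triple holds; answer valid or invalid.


Working backward. After the program, the postcondition (3/3)*x + (3*acc + 3*e + 2) ≤ 3*x + 2*acc + 4 ∧ (1/2)*acc + (2*e - 5) = 5 must hold; in canonical form it is acc + 3*e ≤ 2*x + 2 ∧ (1/2)*acc + 2*e = 10.
Before e := 2*v + 3*x + 5: acc + 6*v + 7*x ≤ -13 ∧ (1/2)*acc + 4*v + 6*x = 0
Before v := e: acc + 6*e + 7*x ≤ -13 ∧ (1/2)*acc + 4*e + 6*x = 0
Before e := v: acc + 6*v + 7*x ≤ -13 ∧ (1/2)*acc + 4*v + 6*x = 0
Before e := x + 2*e - 2: acc + 6*v + 7*x ≤ -13 ∧ (1/2)*acc + 4*v + 6*x = 0
The weakest precondition is acc + 6*v + 7*x ≤ -13 ∧ (1/2)*acc + 4*v + 6*x = 0.
Check whether acc + 6*v + 7*x ≤ -10 ∧ (1/2)*acc + 4*v + 6*x = 0 implies it.
Countermodel: at the initial state acc = -24, v = 0, x = 2, the precondition holds but the weakest precondition fails.
Answer: invalid


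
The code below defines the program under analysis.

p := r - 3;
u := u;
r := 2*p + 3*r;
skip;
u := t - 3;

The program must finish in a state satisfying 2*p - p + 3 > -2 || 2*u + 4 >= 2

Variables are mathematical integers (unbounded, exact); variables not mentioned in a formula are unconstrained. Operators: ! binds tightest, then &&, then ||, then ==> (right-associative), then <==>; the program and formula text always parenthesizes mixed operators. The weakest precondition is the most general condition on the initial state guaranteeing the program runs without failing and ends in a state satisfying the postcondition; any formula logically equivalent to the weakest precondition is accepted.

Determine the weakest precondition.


Working backward. After the program, the postcondition 2*p - p + 3 > -2 || 2*u + 4 >= 2 must hold; in canonical form it is p > -5 || 2*u >= -2.
Before u := t - 3: p > -5 || 2*t >= 4
Before skip: p > -5 || 2*t >= 4
Before r := 2*p + 3*r: p > -5 || 2*t >= 4
Before u := u: p > -5 || 2*t >= 4
Before p := r - 3: r > -2 || 2*t >= 4
Answer: WP = r > -2 || 2*t >= 4


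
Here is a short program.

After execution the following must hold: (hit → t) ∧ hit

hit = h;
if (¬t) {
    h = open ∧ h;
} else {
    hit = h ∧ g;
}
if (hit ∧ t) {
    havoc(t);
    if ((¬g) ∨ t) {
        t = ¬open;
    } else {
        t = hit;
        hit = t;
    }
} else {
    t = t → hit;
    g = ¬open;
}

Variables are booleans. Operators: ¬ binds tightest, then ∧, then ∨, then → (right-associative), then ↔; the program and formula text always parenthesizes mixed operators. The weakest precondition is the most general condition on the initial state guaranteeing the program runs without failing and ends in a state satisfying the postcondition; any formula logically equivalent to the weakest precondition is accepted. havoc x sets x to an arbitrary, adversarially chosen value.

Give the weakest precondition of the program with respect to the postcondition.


Working backward. After the program, (hit → t) ∧ hit must hold.
Then branch requires (hit → (¬open)) ∧ hit ∧ ((¬g) → ((hit → (¬open)) ∧ hit)) ∧ (g → hit); else branch requires (hit → (t → hit)) ∧ hit.
Before the if: ((hit ∧ t) → ((hit → (¬open)) ∧ hit ∧ ((¬g) → ((hit → (¬open)) ∧ hit)) ∧ (g → hit))) ∧ ((¬(hit ∧ t)) → ((hit → (t → hit)) ∧ hit))
Then branch requires ((hit ∧ t) → ((hit → (¬open)) ∧ hit ∧ ((¬g) → ((hit → (¬open)) ∧ hit)) ∧ (g → hit))) ∧ ((¬(hit ∧ t)) → ((hit → (t → hit)) ∧ hit)); else branch requires ((h ∧ g ∧ t) → (((h ∧ g) → (¬open)) ∧ h ∧ g ∧ ((¬g) → (((h ∧ g) → (¬open)) ∧ h ∧ g)) ∧ (g → (h ∧ g)))) ∧ ((¬(h ∧ g ∧ t)) → (((h ∧ g) → (t → (h ∧ g))) ∧ h ∧ g)).
Before the if: ((¬t) → (((hit ∧ t) → ((hit → (¬open)) ∧ hit ∧ ((¬g) → ((hit → (¬open)) ∧ hit)) ∧ (g → hit))) ∧ ((¬(hit ∧ t)) → ((hit → (t → hit)) ∧ hit)))) ∧ (t → (((h ∧ g ∧ t) → (((h ∧ g) → (¬open)) ∧ h ∧ g ∧ ((¬g) → (((h ∧ g) → (¬open)) ∧ h ∧ g)) ∧ (g → (h ∧ g)))) ∧ ((¬(h ∧ g ∧ t)) → (((h ∧ g) → (t → (h ∧ g))) ∧ h ∧ g))))
Before hit := h: ((¬t) → (((h ∧ t) → ((h → (¬open)) ∧ h ∧ ((¬g) → ((h → (¬open)) ∧ h)) ∧ (g → h))) ∧ ((¬(h ∧ t)) → ((h → (t → h)) ∧ h)))) ∧ (t → (((h ∧ g ∧ t) → (((h ∧ g) → (¬open)) ∧ h ∧ g ∧ ((¬g) → (((h ∧ g) → (¬open)) ∧ h ∧ g)) ∧ (g → (h ∧ g)))) ∧ ((¬(h ∧ g ∧ t)) → (((h ∧ g) → (t → (h ∧ g))) ∧ h ∧ g))))
Answer: WP = ((¬t) → (((h ∧ t) → ((h → (¬open)) ∧ h ∧ ((¬g) → ((h → (¬open)) ∧ h)) ∧ (g → h))) ∧ ((¬(h ∧ t)) → ((h → (t → h)) ∧ h)))) ∧ (t → (((h ∧ g ∧ t) → (((h ∧ g) → (¬open)) ∧ h ∧ g ∧ ((¬g) → (((h ∧ g) → (¬open)) ∧ h ∧ g)) ∧ (g → (h ∧ g)))) ∧ ((¬(h ∧ g ∧ t)) → (((h ∧ g) → (t → (h ∧ g))) ∧ h ∧ g))))


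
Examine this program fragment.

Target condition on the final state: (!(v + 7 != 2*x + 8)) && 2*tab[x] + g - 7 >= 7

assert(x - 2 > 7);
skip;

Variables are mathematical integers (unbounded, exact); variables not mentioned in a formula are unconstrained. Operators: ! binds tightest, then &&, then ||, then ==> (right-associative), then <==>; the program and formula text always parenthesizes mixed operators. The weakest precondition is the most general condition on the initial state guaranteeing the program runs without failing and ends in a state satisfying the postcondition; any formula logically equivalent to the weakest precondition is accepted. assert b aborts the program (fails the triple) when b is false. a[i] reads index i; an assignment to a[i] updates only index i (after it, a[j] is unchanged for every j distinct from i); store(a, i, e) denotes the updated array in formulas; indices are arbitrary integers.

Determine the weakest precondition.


Working backward. After the program, the postcondition (!(v + 7 != 2*x + 8)) && 2*tab[x] + g - 7 >= 7 must hold; in canonical form it is (!(v != 2*x + 1)) && 2*tab[x] + g >= 14.
Before skip: (!(v != 2*x + 1)) && 2*tab[x] + g >= 14
Before assert x - 2 > 7: x > 9 && (!(v != 2*x + 1)) && 2*tab[x] + g >= 14
Answer: WP = x > 9 && (!(v != 2*x + 1)) && 2*tab[x] + g >= 14


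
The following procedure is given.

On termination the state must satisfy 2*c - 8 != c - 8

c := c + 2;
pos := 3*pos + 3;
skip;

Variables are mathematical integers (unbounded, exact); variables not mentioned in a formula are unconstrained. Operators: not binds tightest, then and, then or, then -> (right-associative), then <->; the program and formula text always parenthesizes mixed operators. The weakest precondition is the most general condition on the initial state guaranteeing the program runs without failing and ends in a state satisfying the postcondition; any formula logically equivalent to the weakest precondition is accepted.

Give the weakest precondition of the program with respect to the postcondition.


Working backward. After the program, the postcondition 2*c - 8 != c - 8 must hold; in canonical form it is c != 0.
Before skip: c != 0
Before pos := 3*pos + 3: c != 0
Before c := c + 2: c != -2
Answer: WP = c != -2


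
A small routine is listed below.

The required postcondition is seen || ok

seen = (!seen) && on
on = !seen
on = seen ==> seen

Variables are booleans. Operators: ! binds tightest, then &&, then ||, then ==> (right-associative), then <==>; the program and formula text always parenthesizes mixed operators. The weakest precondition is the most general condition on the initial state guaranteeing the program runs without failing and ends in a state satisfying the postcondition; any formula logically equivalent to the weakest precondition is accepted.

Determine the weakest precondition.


Working backward. After the program, seen || ok must hold.
Before on := seen ==> seen: seen || ok
Before on := !seen: seen || ok
Before seen := (!seen) && on: ((!seen) && on) || ok
Answer: WP = ((!seen) && on) || ok


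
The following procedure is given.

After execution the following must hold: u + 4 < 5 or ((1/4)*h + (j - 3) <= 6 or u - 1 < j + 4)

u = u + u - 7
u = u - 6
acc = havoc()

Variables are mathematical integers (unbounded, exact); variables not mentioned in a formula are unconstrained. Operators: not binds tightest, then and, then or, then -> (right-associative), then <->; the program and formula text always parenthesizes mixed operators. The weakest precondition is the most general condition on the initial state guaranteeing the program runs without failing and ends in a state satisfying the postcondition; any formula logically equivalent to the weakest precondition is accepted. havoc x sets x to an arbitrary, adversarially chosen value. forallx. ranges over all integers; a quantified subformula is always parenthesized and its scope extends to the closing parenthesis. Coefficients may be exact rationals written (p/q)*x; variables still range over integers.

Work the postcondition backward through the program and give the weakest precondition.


Working backward. After the program, the postcondition u + 4 < 5 or ((1/4)*h + (j - 3) <= 6 or u - 1 < j + 4) must hold; in canonical form it is u < 1 or (1/4)*h + j <= 9 or u < j + 5.
Before havoc acc: u < 1 or (1/4)*h + j <= 9 or u < j + 5
Before u := u - 6: u < 7 or (1/4)*h + j <= 9 or u < j + 11
Before u := u + u - 7: 2*u < 14 or (1/4)*h + j <= 9 or 2*u < j + 18
Answer: WP = 2*u < 14 or (1/4)*h + j <= 9 or 2*u < j + 18
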